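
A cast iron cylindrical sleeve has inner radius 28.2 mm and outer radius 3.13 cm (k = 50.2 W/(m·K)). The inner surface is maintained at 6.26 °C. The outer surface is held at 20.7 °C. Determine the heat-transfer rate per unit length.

Q' = 2πk·ΔT/ln(r₂/r₁) = 2π × 50.2 × 14.44 / ln(0.0313/0.0282) = 43700 W/m

Q' = 43700 W/m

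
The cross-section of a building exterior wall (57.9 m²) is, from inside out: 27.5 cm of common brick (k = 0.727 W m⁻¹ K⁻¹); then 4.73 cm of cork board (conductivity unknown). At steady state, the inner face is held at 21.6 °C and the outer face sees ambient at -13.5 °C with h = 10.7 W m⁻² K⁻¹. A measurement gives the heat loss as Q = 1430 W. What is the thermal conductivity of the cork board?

ΣR = ΔT/Q = |21.6 − -13.5|/1430 = 0.02455 K/W
Known resistances:
  R_common brick = L/(kA) = 0.275/(0.727·57.9) = 0.006533 K/W
  R_conv,out = 1/(hA) = 1/(10.7·57.9) = 0.001614 K/W
R_cork board = ΣR − ΣR_known = 0.02455 − 0.008147 = 0.01640 K/W
L/(kA) = 0.01640 ⇒ k = 0.0473/(0.01640·57.9) = 0.0498 W/m·K

k = 0.0498 W/m·K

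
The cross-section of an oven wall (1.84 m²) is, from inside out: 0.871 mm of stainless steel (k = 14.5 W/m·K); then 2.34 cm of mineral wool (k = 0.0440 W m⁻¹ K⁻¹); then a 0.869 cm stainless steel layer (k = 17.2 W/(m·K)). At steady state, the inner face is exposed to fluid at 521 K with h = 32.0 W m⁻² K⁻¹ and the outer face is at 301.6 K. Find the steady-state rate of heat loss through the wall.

Q = 716 W

Series thermal resistances, inner to outer:
  R_conv,in = 1/(hA) = 1/(32.0·1.84) = 0.01698 K/W
  R_stainless steel = L/(kA) = 8.71×10^-4/(14.5·1.84) = 3.265×10^-5 K/W
  R_mineral wool = L/(kA) = 0.0234/(0.0440·1.84) = 0.2890 K/W
  R_stainless steel = L/(kA) = 0.00869/(17.2·1.84) = 2.746×10^-4 K/W
ΣR = 0.01698 + 3.265×10^-5 + 0.2890 + 2.746×10^-4 = 0.3063 K/W
Q = ΔT/ΣR = (521 K − 301.6 K)/0.3063 = 716 W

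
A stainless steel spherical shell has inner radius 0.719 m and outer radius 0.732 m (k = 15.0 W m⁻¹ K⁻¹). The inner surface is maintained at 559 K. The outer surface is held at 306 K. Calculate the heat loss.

Q = 1.93×10^6 W

Q = 4πk·ΔT/(1/r₁ − 1/r₂) = 4π × 15.0 × 253 / (1/0.719 − 1/0.732) = 1.93×10^6 W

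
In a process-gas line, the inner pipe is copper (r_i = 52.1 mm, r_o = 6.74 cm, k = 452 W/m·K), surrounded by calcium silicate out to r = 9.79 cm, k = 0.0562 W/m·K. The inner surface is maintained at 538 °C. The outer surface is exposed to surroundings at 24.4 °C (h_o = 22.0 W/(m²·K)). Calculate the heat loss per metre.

Resistance network (inner→outer):
  R'_copper = ln(0.0674/0.0521)/(2πk) = 0.2575/(2π·452) = 9.066×10^-5 m·K/W
  R'_calcium silicate = ln(0.0979/0.0674)/(2πk) = 0.3733/(2π·0.0562) = 1.057 m·K/W
  R'_conv,out = 1/(2πr h) = 1/(2π·0.0979·22.0) = 0.07389 m·K/W
ΣR = 9.066×10^-5 + 1.057 + 0.07389 = 1.131 m·K/W
Q' = ΔT/ΣR = (538 °C − 24.4 °C)/1.131 = 454 W/m

Q' = 454 W/m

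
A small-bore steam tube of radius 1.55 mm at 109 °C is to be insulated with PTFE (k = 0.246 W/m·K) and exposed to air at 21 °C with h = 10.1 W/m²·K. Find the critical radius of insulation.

For a cylinder, r_cr = k_ins/h = 0.246/10.1 = 0.0244 m = 2.44 cm

r_cr = 2.44 cm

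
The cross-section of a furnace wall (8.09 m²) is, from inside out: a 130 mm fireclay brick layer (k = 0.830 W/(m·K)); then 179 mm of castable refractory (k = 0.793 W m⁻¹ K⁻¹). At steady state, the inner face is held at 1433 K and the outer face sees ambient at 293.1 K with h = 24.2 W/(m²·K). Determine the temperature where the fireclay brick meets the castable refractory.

T = 1012 K

Series thermal resistances, inner to outer:
  R_fireclay brick = L/(kA) = 0.130/(0.830·8.09) = 0.01936 K/W
  R_castable refractory = L/(kA) = 0.179/(0.793·8.09) = 0.02790 K/W
  R_conv,out = 1/(hA) = 1/(24.2·8.09) = 0.005108 K/W
ΣR = 0.01936 + 0.02790 + 0.005108 = 0.05237 K/W
Q = ΔT/ΣR = (1433 K − 293.1 K)/0.05237 = 21770 W
From the inner boundary to the fireclay brick/castable refractory interface, ΣR_partial = 0.01936 K/W.
T_interface = T_in − Q·ΣR_partial = 1433 K − (21770)(0.01936) = 1012 K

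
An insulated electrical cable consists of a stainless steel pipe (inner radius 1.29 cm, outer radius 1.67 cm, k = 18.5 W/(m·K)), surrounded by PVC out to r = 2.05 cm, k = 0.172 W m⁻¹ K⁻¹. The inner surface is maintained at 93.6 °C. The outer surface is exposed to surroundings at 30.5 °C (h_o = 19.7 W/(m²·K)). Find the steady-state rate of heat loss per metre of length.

Q' = 108 W/m

Series thermal resistances, inner to outer:
  R'_stainless steel = ln(0.0167/0.0129)/(2πk) = 0.2582/(2π·18.5) = 0.002221 m·K/W
  R'_PVC = ln(0.0205/0.0167)/(2πk) = 0.2050/(2π·0.172) = 0.1897 m·K/W
  R'_conv,out = 1/(2πr h) = 1/(2π·0.0205·19.7) = 0.3941 m·K/W
ΣR = 0.002221 + 0.1897 + 0.3941 = 0.5860 m·K/W
Q' = ΔT/ΣR = (93.6 °C − 30.5 °C)/0.5860 = 108 W/m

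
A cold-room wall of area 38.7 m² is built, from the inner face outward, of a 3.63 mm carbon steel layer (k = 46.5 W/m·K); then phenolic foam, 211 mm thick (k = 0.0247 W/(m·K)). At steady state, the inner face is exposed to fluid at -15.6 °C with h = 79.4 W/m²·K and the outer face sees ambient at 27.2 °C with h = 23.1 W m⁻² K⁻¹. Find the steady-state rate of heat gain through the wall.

Treat each layer as a resistance in series:
  R_conv,in = 1/(hA) = 1/(79.4·38.7) = 3.254×10^-4 K/W
  R_carbon steel = L/(kA) = 0.00363/(46.5·38.7) = 2.017×10^-6 K/W
  R_phenolic foam = L/(kA) = 0.211/(0.0247·38.7) = 0.2207 K/W
  R_conv,out = 1/(hA) = 1/(23.1·38.7) = 0.001119 K/W
ΣR = 3.254×10^-4 + 2.017×10^-6 + 0.2207 + 0.001119 = 0.2221 K/W
Q = ΔT/ΣR = (-15.6 °C − 27.2 °C)/0.2221 = -193 W
(Negative Q ⇒ heat flows inward; heat gain = 193 W.)

Q = 193 W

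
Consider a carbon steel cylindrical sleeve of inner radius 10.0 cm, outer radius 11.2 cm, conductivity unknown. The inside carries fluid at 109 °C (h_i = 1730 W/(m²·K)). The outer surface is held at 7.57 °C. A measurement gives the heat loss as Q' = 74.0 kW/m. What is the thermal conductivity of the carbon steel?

ΣR = ΔT/Q' = |109 − 7.57|/74000 = 0.001371 m·K/W
Known resistances:
  R'_conv,in = 1/(2πr h) = 1/(2π·0.100·1730) = 9.200×10^-4 m·K/W
R_carbon steel = ΣR − ΣR_known = 0.001371 − 9.200×10^-4 = 4.510×10^-4 m·K/W
ln(r₂/r₁)/(2πk) = 4.510×10^-4 ⇒ k = 0.1133/(2π·4.510×10^-4) = 40.0 W/m·K

k = 40.0 W/m·K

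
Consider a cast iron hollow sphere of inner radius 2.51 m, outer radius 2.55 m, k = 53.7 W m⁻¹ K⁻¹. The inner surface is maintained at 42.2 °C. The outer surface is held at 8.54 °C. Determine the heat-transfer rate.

Q = 3.63×10^6 W

Q = 4πk·ΔT/(1/r₁ − 1/r₂) = 4π × 53.7 × 33.66 / (1/2.51 − 1/2.55) = 3.63×10^6 W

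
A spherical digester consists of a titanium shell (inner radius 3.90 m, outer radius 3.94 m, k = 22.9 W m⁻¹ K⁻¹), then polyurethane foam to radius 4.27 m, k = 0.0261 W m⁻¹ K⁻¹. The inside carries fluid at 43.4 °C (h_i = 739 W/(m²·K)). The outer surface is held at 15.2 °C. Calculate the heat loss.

Q = 471 W

Series thermal resistances, inner to outer:
  R_conv,in = 1/(4πr²h) = 1/(4π·3.90²·739) = 7.080×10^-6 K/W
  R_titanium = (1/3.90 − 1/3.94)/(4πk) = 0.002603/(4π·22.9) = 9.046×10^-6 K/W
  R_polyurethane foam = (1/3.94 − 1/4.27)/(4πk) = 0.01962/(4π·0.0261) = 0.05981 K/W
ΣR = 7.080×10^-6 + 9.046×10^-6 + 0.05981 = 0.05983 K/W
Q = ΔT/ΣR = (43.4 °C − 15.2 °C)/0.05983 = 471 W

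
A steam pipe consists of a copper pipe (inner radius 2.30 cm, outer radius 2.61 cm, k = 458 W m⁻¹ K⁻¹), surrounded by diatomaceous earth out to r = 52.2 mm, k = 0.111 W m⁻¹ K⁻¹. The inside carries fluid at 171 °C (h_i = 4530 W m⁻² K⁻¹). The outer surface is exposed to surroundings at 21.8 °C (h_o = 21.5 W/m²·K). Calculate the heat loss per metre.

Treat each layer as a resistance in series:
  R'_conv,in = 1/(2πr h) = 1/(2π·0.0230·4530) = 0.001528 m·K/W
  R'_copper = ln(0.0261/0.0230)/(2πk) = 0.1264/(2π·458) = 4.394×10^-5 m·K/W
  R'_diatomaceous earth = ln(0.0522/0.0261)/(2πk) = 0.6931/(2π·0.111) = 0.9939 m·K/W
  R'_conv,out = 1/(2πr h) = 1/(2π·0.0522·21.5) = 0.1418 m·K/W
ΣR = 0.001528 + 4.394×10^-5 + 0.9939 + 0.1418 = 1.137 m·K/W
Q' = ΔT/ΣR = (171 °C − 21.8 °C)/1.137 = 131 W/m

Q' = 131 W/m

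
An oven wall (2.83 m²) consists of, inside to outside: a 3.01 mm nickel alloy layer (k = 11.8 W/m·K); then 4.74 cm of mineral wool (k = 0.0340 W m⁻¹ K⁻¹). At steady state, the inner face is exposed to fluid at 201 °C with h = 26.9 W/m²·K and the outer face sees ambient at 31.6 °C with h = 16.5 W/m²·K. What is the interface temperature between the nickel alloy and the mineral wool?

T = 197 °C

Series thermal resistances, inner to outer:
  R_conv,in = 1/(hA) = 1/(26.9·2.83) = 0.01314 K/W
  R_nickel alloy = L/(kA) = 0.00301/(11.8·2.83) = 9.014×10^-5 K/W
  R_mineral wool = L/(kA) = 0.0474/(0.0340·2.83) = 0.4926 K/W
  R_conv,out = 1/(hA) = 1/(16.5·2.83) = 0.02142 K/W
ΣR = 0.01314 + 9.014×10^-5 + 0.4926 + 0.02142 = 0.5273 K/W
Q = ΔT/ΣR = (201 °C − 31.6 °C)/0.5273 = 321.3 W
From the inner boundary to the nickel alloy/mineral wool interface, ΣR_partial = 0.01323 K/W.
T_interface = T_in − Q·ΣR_partial = 201 °C − (321.3)(0.01323) = 197 °C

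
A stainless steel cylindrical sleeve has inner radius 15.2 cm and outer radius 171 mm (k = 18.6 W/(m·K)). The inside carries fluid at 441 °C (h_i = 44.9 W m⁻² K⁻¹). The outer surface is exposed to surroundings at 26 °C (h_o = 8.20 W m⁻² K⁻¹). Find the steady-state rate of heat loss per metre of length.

Q' = 3010 W/m

Series thermal resistances, inner to outer:
  R'_conv,in = 1/(2πr h) = 1/(2π·0.152·44.9) = 0.02332 m·K/W
  R'_stainless steel = ln(0.171/0.152)/(2πk) = 0.1178/(2π·18.6) = 0.001008 m·K/W
  R'_conv,out = 1/(2πr h) = 1/(2π·0.171·8.20) = 0.1135 m·K/W
ΣR = 0.02332 + 0.001008 + 0.1135 = 0.1378 m·K/W
Q' = ΔT/ΣR = (441 °C − 26 °C)/0.1378 = 3010 W/m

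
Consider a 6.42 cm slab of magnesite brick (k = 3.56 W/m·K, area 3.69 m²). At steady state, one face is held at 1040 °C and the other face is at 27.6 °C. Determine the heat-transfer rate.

Q = 207 kW

Q = kA·ΔT/L = 3.56 × 3.69 × |1040 °C − 27.6 °C| / 0.0642 = 2.07×10^5 W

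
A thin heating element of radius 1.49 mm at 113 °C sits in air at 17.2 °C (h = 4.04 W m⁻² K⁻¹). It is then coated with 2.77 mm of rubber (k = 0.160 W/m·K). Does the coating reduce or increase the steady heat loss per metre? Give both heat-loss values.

increases: 3.62 → 9.31 W/m

Critical radius for a cylinder: r_cr = k/h = 0.0396 m = 3.96 cm.
Outer radius after coating: r₂ = 0.00149 + 0.00277 = 0.00426 m.
Since r₁ < r_cr and r₂ ≤ r_cr, the coating moves toward the maximum at r_cr — heat loss rises.
Bare: R = 1/(2πr₁h) = 26.44 m·K/W; Q = 95.8/26.44 = 3.62 W/m.
Coated: R = R_cond + R_conv = 10.29 m·K/W; Q = 95.8/10.29 = 9.31 W/m.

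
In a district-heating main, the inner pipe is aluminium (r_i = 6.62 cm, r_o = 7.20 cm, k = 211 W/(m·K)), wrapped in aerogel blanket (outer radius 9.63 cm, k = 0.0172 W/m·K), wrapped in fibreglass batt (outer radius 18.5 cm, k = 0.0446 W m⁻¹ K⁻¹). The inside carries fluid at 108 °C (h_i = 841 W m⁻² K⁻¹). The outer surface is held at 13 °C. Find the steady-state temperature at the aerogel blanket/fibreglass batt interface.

Series thermal resistances, inner to outer:
  R'_conv,in = 1/(2πr h) = 1/(2π·0.0662·841) = 0.002859 m·K/W
  R'_aluminium = ln(0.0720/0.0662)/(2πk) = 0.08399/(2π·211) = 6.335×10^-5 m·K/W
  R'_aerogel blanket = ln(0.0963/0.0720)/(2πk) = 0.2908/(2π·0.0172) = 2.691 m·K/W
  R'_fibreglass batt = ln(0.185/0.0963)/(2πk) = 0.6529/(2π·0.0446) = 2.330 m·K/W
ΣR = 0.002859 + 6.335×10^-5 + 2.691 + 2.330 = 5.024 m·K/W
Q' = ΔT/ΣR = (108 °C − 13 °C)/5.024 = 18.91 W/m
From the inner boundary to the aerogel blanket/fibreglass batt interface, ΣR_partial = 2.694 m·K/W.
T_interface = T_in − Q'·ΣR_partial = 108 °C − (18.91)(2.694) = 57.1 °C

T = 57.1 °C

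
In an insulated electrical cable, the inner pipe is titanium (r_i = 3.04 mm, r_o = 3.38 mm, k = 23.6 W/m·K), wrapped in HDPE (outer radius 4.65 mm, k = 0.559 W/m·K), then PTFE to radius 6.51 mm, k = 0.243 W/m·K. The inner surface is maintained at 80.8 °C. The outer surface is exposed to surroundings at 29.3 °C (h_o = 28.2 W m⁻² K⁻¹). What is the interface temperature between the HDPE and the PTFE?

Treat each layer as a resistance in series:
  R'_titanium = ln(0.00338/0.00304)/(2πk) = 0.1060/(2π·23.6) = 7.150×10^-4 m·K/W
  R'_HDPE = ln(0.00465/0.00338)/(2πk) = 0.3190/(2π·0.559) = 0.09082 m·K/W
  R'_PTFE = ln(0.00651/0.00465)/(2πk) = 0.3365/(2π·0.243) = 0.2204 m·K/W
  R'_conv,out = 1/(2πr h) = 1/(2π·0.00651·28.2) = 0.8669 m·K/W
ΣR = 7.150×10^-4 + 0.09082 + 0.2204 + 0.8669 = 1.179 m·K/W
Q' = ΔT/ΣR = (80.8 °C − 29.3 °C)/1.179 = 43.68 W/m
From the inner boundary to the HDPE/PTFE interface, ΣR_partial = 0.09153 m·K/W.
T_interface = T_in − Q'·ΣR_partial = 80.8 °C − (43.68)(0.09153) = 76.8 °C

T = 76.8 °C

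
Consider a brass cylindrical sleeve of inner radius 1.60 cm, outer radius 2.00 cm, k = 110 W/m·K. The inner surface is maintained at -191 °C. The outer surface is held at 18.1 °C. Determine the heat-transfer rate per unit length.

Q' = 648 kW/m

Q' = 2πk·ΔT/ln(r₂/r₁) = 2π × 110 × 209.1 / ln(0.0200/0.0160) = 6.48×10^5 W/m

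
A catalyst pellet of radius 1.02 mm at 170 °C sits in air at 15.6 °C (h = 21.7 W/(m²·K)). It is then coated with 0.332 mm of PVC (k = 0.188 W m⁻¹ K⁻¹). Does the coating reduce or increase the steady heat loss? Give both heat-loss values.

Critical radius for a sphere: r_cr = 2k/h = 0.0173 m = 1.73 cm.
Outer radius after coating: r₂ = 0.00102 + 3.32×10^-4 = 0.001352 m.
Since r₁ < r_cr and r₂ ≤ r_cr, the coating moves toward the maximum at r_cr — heat loss rises.
Bare: R = 1/(4πr₁²h) = 3525 K/W; Q = 154.4/3525 = 0.0438 W.
Coated: R = R_cond + R_conv = 2108 K/W; Q = 154.4/2108 = 0.0732 W.

increases: 0.0438 → 0.0732 W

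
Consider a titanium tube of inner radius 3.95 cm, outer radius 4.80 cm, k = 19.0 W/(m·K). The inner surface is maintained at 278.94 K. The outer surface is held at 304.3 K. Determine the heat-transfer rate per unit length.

Q' = 15500 W/m

Q' = 2πk·ΔT/ln(r₂/r₁) = 2π × 19.0 × 25.36 / ln(0.0480/0.0395) = 15500 W/m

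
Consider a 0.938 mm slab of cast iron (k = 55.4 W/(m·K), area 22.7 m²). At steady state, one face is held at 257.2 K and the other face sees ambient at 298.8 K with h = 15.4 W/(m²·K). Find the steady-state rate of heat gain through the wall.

Resistance network (inner→outer):
  R_cast iron = L/(kA) = 9.38×10^-4/(55.4·22.7) = 7.459×10^-7 K/W
  R_conv,out = 1/(hA) = 1/(15.4·22.7) = 0.002861 K/W
ΣR = 7.459×10^-7 + 0.002861 = 0.002862 K/W
Q = ΔT/ΣR = (257.2 K − 298.8 K)/0.002862 = -14500 W
(Negative Q ⇒ heat flows inward; heat gain = 14500 W.)

Q = 14500 W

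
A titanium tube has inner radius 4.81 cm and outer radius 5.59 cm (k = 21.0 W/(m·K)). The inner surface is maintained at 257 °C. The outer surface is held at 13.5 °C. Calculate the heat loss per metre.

Q' = 214 kW/m

Q' = 2πk·ΔT/ln(r₂/r₁) = 2π × 21.0 × 243.5 / ln(0.0559/0.0481) = 2.14×10^5 W/m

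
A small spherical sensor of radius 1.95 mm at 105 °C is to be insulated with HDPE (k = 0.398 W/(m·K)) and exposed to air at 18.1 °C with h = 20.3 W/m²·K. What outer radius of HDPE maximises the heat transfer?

For a sphere, r_cr = 2k_ins/h = 2·0.398/20.3 = 0.0392 m = 3.92 cm

r_cr = 3.92 cm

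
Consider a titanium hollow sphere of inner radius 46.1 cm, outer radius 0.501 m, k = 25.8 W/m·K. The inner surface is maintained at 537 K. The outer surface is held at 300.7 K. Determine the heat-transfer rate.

Q = 442 kW

Q = 4πk·ΔT/(1/r₁ − 1/r₂) = 4π × 25.8 × 236.3 / (1/0.461 − 1/0.501) = 4.42×10^5 W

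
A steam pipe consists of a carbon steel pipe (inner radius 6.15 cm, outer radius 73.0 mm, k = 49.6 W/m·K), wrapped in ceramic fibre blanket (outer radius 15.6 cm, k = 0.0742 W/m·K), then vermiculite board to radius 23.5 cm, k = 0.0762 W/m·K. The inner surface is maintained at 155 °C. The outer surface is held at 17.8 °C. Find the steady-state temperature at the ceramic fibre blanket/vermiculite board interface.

T = 65.0 °C

Series thermal resistances, inner to outer:
  R'_carbon steel = ln(0.0730/0.0615)/(2πk) = 0.1714/(2π·49.6) = 5.501×10^-4 m·K/W
  R'_ceramic fibre blanket = ln(0.156/0.0730)/(2πk) = 0.7594/(2π·0.0742) = 1.629 m·K/W
  R'_vermiculite board = ln(0.235/0.156)/(2πk) = 0.4097/(2π·0.0762) = 0.8558 m·K/W
ΣR = 5.501×10^-4 + 1.629 + 0.8558 = 2.485 m·K/W
Q' = ΔT/ΣR = (155 °C − 17.8 °C)/2.485 = 55.21 W/m
From the inner boundary to the ceramic fibre blanket/vermiculite board interface, ΣR_partial = 1.630 m·K/W.
T_interface = T_in − Q'·ΣR_partial = 155 °C − (55.21)(1.630) = 65.0 °C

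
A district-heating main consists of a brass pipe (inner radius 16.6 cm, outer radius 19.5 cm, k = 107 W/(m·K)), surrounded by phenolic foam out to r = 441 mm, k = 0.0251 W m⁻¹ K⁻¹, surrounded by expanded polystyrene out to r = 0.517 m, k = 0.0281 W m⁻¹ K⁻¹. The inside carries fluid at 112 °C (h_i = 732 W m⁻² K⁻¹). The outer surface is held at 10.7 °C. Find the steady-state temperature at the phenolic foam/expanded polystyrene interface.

Resistance network (inner→outer):
  R'_conv,in = 1/(2πr h) = 1/(2π·0.166·732) = 0.001310 m·K/W
  R'_brass = ln(0.195/0.166)/(2πk) = 0.1610/(2π·107) = 2.395×10^-4 m·K/W
  R'_phenolic foam = ln(0.441/0.195)/(2πk) = 0.8160/(2π·0.0251) = 5.174 m·K/W
  R'_expanded polystyrene = ln(0.517/0.441)/(2πk) = 0.1590/(2π·0.0281) = 0.9005 m·K/W
ΣR = 0.001310 + 2.395×10^-4 + 5.174 + 0.9005 = 6.076 m·K/W
Q' = ΔT/ΣR = (112 °C − 10.7 °C)/6.076 = 16.67 W/m
From the inner boundary to the phenolic foam/expanded polystyrene interface, ΣR_partial = 5.176 m·K/W.
T_interface = T_in − Q'·ΣR_partial = 112 °C − (16.67)(5.176) = 25.7 °C

T = 25.7 °C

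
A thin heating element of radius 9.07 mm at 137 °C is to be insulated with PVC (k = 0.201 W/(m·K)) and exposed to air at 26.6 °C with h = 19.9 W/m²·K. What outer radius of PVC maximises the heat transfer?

For a cylinder, r_cr = k_ins/h = 0.201/19.9 = 0.0101 m = 1.01 cm

r_cr = 1.01 cm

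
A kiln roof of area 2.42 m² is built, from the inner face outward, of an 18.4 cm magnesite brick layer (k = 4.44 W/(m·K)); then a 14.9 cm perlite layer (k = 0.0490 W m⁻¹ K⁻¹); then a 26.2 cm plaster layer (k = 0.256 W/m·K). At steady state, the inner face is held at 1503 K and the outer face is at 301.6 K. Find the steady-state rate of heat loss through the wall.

Q = 708 W

Series thermal resistances, inner to outer:
  R_magnesite brick = L/(kA) = 0.184/(4.44·2.42) = 0.01712 K/W
  R_perlite = L/(kA) = 0.149/(0.0490·2.42) = 1.257 K/W
  R_plaster = L/(kA) = 0.262/(0.256·2.42) = 0.4229 K/W
ΣR = 0.01712 + 1.257 + 0.4229 = 1.697 K/W
Q = ΔT/ΣR = (1503 K − 301.6 K)/1.697 = 708 W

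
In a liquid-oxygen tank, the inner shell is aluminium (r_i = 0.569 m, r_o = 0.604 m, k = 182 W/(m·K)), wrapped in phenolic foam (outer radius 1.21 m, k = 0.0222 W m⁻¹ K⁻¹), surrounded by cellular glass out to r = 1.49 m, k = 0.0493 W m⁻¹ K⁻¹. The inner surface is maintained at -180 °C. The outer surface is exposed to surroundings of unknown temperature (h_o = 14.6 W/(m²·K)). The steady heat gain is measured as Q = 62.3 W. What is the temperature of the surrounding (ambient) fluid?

T_out = 20.9 °C

Series resistances:
  R_aluminium = (1/0.569 − 1/0.604)/(4πk) = 0.1018/(4π·182) = 4.453×10^-5 K/W
  R_phenolic foam = (1/0.604 − 1/1.21)/(4πk) = 0.8292/(4π·0.0222) = 2.972 K/W
  R_cellular glass = (1/1.21 − 1/1.49)/(4πk) = 0.1553/(4π·0.0493) = 0.2507 K/W
  R_conv,out = 1/(4πr²h) = 1/(4π·1.49²·14.6) = 0.002455 K/W
ΣR = 3.225 K/W
ΔT = Q·ΣR = 62.3 × 3.225 = 200.9 K
Heat flows inward, so T_out = T_in + ΔT = -180 + 200.9 = 20.9 °C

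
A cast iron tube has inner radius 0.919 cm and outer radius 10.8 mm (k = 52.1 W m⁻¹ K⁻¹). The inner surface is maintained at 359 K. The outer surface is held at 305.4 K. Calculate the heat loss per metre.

Q' = 1.09×10^5 W/m

Q' = 2πk·ΔT/ln(r₂/r₁) = 2π × 52.1 × 53.6 / ln(0.0108/0.00919) = 1.09×10^5 W/m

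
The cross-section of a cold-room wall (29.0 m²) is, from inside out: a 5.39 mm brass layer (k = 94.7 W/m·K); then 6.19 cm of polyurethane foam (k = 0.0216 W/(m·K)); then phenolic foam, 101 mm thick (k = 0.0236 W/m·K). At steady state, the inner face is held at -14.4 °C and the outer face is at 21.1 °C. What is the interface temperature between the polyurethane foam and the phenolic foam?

T = -0.16 °C

Treat each layer as a resistance in series:
  R_brass = L/(kA) = 0.00539/(94.7·29.0) = 1.963×10^-6 K/W
  R_polyurethane foam = L/(kA) = 0.0619/(0.0216·29.0) = 0.09882 K/W
  R_phenolic foam = L/(kA) = 0.101/(0.0236·29.0) = 0.1476 K/W
ΣR = 1.963×10^-6 + 0.09882 + 0.1476 = 0.2464 K/W
Q = ΔT/ΣR = (-14.4 °C − 21.1 °C)/0.2464 = -144.1 W
From the inner boundary to the polyurethane foam/phenolic foam interface, ΣR_partial = 0.09882 K/W.
T_interface = T_in − Q·ΣR_partial = -14.4 °C − (-144.1)(0.09882) = -0.16 °C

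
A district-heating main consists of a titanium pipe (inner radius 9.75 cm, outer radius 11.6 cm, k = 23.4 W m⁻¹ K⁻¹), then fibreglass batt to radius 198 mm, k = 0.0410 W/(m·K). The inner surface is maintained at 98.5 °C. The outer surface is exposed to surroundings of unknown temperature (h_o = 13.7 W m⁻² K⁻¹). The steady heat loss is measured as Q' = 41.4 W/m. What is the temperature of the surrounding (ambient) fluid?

T_out = 10.1 °C

Series resistances:
  R'_titanium = ln(0.116/0.0975)/(2πk) = 0.1737/(2π·23.4) = 0.001182 m·K/W
  R'_fibreglass batt = ln(0.198/0.116)/(2πk) = 0.5347/(2π·0.0410) = 2.076 m·K/W
  R'_conv,out = 1/(2πr h) = 1/(2π·0.198·13.7) = 0.05867 m·K/W
ΣR = 2.135 m·K/W
ΔT = Q'·ΣR = 41.4 × 2.135 = 88.39 K
Heat flows outward, so T_out = T_in − ΔT = 98.5 − 88.39 = 10.1 °C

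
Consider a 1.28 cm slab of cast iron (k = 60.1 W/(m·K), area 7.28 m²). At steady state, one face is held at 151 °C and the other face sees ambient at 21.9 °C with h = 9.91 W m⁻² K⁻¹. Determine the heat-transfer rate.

Q = 9.29 kW

Series thermal resistances, inner to outer:
  R_cast iron = L/(kA) = 0.0128/(60.1·7.28) = 2.926×10^-5 K/W
  R_conv,out = 1/(hA) = 1/(9.91·7.28) = 0.01386 K/W
ΣR = 2.926×10^-5 + 0.01386 = 0.01389 K/W
Q = ΔT/ΣR = (151 °C − 21.9 °C)/0.01389 = 9290 W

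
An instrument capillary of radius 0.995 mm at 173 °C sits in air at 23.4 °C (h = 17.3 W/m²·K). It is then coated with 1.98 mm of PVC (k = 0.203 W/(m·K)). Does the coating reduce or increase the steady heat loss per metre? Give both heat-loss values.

increases: 16.2 → 37.9 W/m

Critical radius for a cylinder: r_cr = k/h = 0.0117 m = 1.17 cm.
Outer radius after coating: r₂ = 9.95×10^-4 + 0.00198 = 0.002975 m.
Since r₁ < r_cr and r₂ ≤ r_cr, the coating moves toward the maximum at r_cr — heat loss rises.
Bare: R = 1/(2πr₁h) = 9.246 m·K/W; Q = 149.6/9.246 = 16.2 W/m.
Coated: R = R_cond + R_conv = 3.951 m·K/W; Q = 149.6/3.951 = 37.9 W/m.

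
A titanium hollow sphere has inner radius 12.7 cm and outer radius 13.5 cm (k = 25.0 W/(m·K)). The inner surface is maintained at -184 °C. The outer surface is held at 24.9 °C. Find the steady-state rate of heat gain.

Q = 4πk·ΔT/(1/r₁ − 1/r₂) = 4π × 25.0 × 208.9 / (1/0.127 − 1/0.135) = 1.41×10^5 W

Q = 141 kW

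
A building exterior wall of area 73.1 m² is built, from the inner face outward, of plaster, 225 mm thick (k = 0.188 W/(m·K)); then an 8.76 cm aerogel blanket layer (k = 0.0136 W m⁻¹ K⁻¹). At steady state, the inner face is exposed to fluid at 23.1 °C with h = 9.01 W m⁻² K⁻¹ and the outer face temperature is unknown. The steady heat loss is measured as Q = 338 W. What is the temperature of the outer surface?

Sum the resistances:
  R_conv,in = 1/(hA) = 1/(9.01·73.1) = 0.001518 K/W
  R_plaster = L/(kA) = 0.225/(0.188·73.1) = 0.01637 K/W
  R_aerogel blanket = L/(kA) = 0.0876/(0.0136·73.1) = 0.08811 K/W
ΣR = 0.1060 K/W
ΔT = Q·ΣR = 338 × 0.1060 = 35.83 K
Heat flows outward, so T_out = T_in − ΔT = 23.1 − 35.83 = -12.7 °C

T_out = -12.7 °C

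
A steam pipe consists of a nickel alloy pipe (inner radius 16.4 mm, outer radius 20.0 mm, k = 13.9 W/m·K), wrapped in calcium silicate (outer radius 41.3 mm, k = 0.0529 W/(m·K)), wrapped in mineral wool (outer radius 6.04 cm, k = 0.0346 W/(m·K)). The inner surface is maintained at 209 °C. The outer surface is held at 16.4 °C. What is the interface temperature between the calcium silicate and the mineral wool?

Treat each layer as a resistance in series:
  R'_nickel alloy = ln(0.0200/0.0164)/(2πk) = 0.1985/(2π·13.9) = 0.002272 m·K/W
  R'_calcium silicate = ln(0.0413/0.0200)/(2πk) = 0.7251/(2π·0.0529) = 2.182 m·K/W
  R'_mineral wool = ln(0.0604/0.0413)/(2πk) = 0.3801/(2π·0.0346) = 1.749 m·K/W
ΣR = 0.002272 + 2.182 + 1.749 = 3.933 m·K/W
Q' = ΔT/ΣR = (209 °C − 16.4 °C)/3.933 = 48.97 W/m
From the inner boundary to the calcium silicate/mineral wool interface, ΣR_partial = 2.184 m·K/W.
T_interface = T_in − Q'·ΣR_partial = 209 °C − (48.97)(2.184) = 102 °C

T = 102 °C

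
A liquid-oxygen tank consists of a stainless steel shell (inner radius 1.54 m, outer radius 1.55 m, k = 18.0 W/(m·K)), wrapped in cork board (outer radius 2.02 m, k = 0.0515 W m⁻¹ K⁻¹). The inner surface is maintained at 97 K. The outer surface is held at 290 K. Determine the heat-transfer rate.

Q = 832 W

Series thermal resistances, inner to outer:
  R_stainless steel = (1/1.54 − 1/1.55)/(4πk) = 0.004189/(4π·18.0) = 1.852×10^-5 K/W
  R_cork board = (1/1.55 − 1/2.02)/(4πk) = 0.1501/(4π·0.0515) = 0.2320 K/W
ΣR = 1.852×10^-5 + 0.2320 = 0.2320 K/W
Q = ΔT/ΣR = (97 K − 290 K)/0.2320 = -832 W
(Negative Q ⇒ heat flows inward; heat gain = 832 W.)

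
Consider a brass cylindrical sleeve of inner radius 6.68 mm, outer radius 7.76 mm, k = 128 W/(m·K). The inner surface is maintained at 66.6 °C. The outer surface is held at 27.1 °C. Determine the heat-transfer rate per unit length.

Q' = 2πk·ΔT/ln(r₂/r₁) = 2π × 128 × 39.5 / ln(0.00776/0.00668) = 2.12×10^5 W/m

Q' = 2.12×10^5 W/m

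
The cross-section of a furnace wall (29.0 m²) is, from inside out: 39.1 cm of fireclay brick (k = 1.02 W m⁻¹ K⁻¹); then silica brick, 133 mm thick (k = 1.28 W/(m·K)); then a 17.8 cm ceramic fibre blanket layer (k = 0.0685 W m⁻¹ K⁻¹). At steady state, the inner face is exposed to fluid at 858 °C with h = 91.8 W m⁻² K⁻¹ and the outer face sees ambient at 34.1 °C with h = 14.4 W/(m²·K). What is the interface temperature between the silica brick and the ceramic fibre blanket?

Resistance network (inner→outer):
  R_conv,in = 1/(hA) = 1/(91.8·29.0) = 3.756×10^-4 K/W
  R_fireclay brick = L/(kA) = 0.391/(1.02·29.0) = 0.01322 K/W
  R_silica brick = L/(kA) = 0.133/(1.28·29.0) = 0.003583 K/W
  R_ceramic fibre blanket = L/(kA) = 0.178/(0.0685·29.0) = 0.08960 K/W
  R_conv,out = 1/(hA) = 1/(14.4·29.0) = 0.002395 K/W
ΣR = 3.756×10^-4 + 0.01322 + 0.003583 + 0.08960 + 0.002395 = 0.1092 K/W
Q = ΔT/ΣR = (858 °C − 34.1 °C)/0.1092 = 7545 W
From the inner boundary to the silica brick/ceramic fibre blanket interface, ΣR_partial = 0.01718 K/W.
T_interface = T_in − Q·ΣR_partial = 858 °C − (7545)(0.01718) = 728 °C

T = 728 °C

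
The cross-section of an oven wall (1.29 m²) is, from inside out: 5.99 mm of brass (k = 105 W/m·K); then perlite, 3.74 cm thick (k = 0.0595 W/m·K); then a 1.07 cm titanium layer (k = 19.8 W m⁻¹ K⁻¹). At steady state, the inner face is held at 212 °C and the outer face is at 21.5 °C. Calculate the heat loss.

Series thermal resistances, inner to outer:
  R_brass = L/(kA) = 0.00599/(105·1.29) = 4.422×10^-5 K/W
  R_perlite = L/(kA) = 0.0374/(0.0595·1.29) = 0.4873 K/W
  R_titanium = L/(kA) = 0.0107/(19.8·1.29) = 4.189×10^-4 K/W
ΣR = 4.422×10^-5 + 0.4873 + 4.189×10^-4 = 0.4878 K/W
Q = ΔT/ΣR = (212 °C − 21.5 °C)/0.4878 = 391 W

Q = 391 W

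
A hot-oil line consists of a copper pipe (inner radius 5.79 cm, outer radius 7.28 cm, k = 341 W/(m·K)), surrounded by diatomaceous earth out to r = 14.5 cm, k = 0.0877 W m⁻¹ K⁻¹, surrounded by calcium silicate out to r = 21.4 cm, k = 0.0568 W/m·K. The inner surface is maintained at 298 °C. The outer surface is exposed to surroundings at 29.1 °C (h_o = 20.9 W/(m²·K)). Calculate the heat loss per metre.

Q' = 113 W/m

Treat each layer as a resistance in series:
  R'_copper = ln(0.0728/0.0579)/(2πk) = 0.2290/(2π·341) = 1.069×10^-4 m·K/W
  R'_diatomaceous earth = ln(0.145/0.0728)/(2πk) = 0.6890/(2π·0.0877) = 1.250 m·K/W
  R'_calcium silicate = ln(0.214/0.145)/(2πk) = 0.3892/(2π·0.0568) = 1.091 m·K/W
  R'_conv,out = 1/(2πr h) = 1/(2π·0.214·20.9) = 0.03558 m·K/W
ΣR = 1.069×10^-4 + 1.250 + 1.091 + 0.03558 = 2.377 m·K/W
Q' = ΔT/ΣR = (298 °C − 29.1 °C)/2.377 = 113 W/m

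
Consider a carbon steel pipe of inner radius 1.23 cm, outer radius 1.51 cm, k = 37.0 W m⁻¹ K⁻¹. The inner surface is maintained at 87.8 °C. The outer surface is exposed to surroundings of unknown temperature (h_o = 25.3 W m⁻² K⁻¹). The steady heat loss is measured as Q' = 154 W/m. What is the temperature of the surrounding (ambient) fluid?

Series resistances:
  R'_carbon steel = ln(0.0151/0.0123)/(2πk) = 0.2051/(2π·37.0) = 8.822×10^-4 m·K/W
  R'_conv,out = 1/(2πr h) = 1/(2π·0.0151·25.3) = 0.4166 m·K/W
ΣR = 0.4175 m·K/W
ΔT = Q'·ΣR = 154 × 0.4175 = 64.30 K
Heat flows outward, so T_out = T_in − ΔT = 87.8 − 64.30 = 23.5 °C

T_out = 23.5 °C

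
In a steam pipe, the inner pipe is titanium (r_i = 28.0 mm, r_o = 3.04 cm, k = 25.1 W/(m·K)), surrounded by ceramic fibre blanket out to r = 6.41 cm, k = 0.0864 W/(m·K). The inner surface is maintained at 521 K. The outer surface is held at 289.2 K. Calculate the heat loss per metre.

Resistance network (inner→outer):
  R'_titanium = ln(0.0304/0.0280)/(2πk) = 0.08224/(2π·25.1) = 5.215×10^-4 m·K/W
  R'_ceramic fibre blanket = ln(0.0641/0.0304)/(2πk) = 0.7460/(2π·0.0864) = 1.374 m·K/W
ΣR = 5.215×10^-4 + 1.374 = 1.375 m·K/W
Q' = ΔT/ΣR = (521 K − 289.2 K)/1.375 = 169 W/m

Q' = 169 W/m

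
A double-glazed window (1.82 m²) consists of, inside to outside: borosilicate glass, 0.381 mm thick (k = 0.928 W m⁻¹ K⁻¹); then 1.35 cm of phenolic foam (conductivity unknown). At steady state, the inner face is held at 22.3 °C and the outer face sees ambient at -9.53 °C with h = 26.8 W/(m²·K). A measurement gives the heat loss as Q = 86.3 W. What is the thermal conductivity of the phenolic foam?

k = 0.0213 W/m·K

ΣR = ΔT/Q = |22.3 − -9.53|/86.3 = 0.3688 K/W
Known resistances:
  R_borosilicate glass = L/(kA) = 3.81×10^-4/(0.928·1.82) = 2.256×10^-4 K/W
  R_conv,out = 1/(hA) = 1/(26.8·1.82) = 0.02050 K/W
R_phenolic foam = ΣR − ΣR_known = 0.3688 − 0.02073 = 0.3481 K/W
L/(kA) = 0.3481 ⇒ k = 0.0135/(0.3481·1.82) = 0.0213 W/m·K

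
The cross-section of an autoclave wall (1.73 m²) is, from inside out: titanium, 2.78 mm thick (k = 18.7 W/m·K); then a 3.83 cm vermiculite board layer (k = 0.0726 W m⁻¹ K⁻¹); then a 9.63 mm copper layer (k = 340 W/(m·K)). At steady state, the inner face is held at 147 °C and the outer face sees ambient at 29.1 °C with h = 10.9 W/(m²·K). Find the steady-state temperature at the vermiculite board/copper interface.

T = 46.6 °C

Treat each layer as a resistance in series:
  R_titanium = L/(kA) = 0.00278/(18.7·1.73) = 8.593×10^-5 K/W
  R_vermiculite board = L/(kA) = 0.0383/(0.0726·1.73) = 0.3049 K/W
  R_copper = L/(kA) = 0.00963/(340·1.73) = 1.637×10^-5 K/W
  R_conv,out = 1/(hA) = 1/(10.9·1.73) = 0.05303 K/W
ΣR = 8.593×10^-5 + 0.3049 + 1.637×10^-5 + 0.05303 = 0.3580 K/W
Q = ΔT/ΣR = (147 °C − 29.1 °C)/0.3580 = 329.3 W
From the inner boundary to the vermiculite board/copper interface, ΣR_partial = 0.3050 K/W.
T_interface = T_in − Q·ΣR_partial = 147 °C − (329.3)(0.3050) = 46.6 °C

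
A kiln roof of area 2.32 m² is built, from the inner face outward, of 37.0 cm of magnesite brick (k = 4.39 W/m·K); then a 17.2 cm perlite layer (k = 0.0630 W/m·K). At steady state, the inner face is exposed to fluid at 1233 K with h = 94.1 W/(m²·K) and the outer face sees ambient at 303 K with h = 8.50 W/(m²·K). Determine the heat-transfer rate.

Q = 733 W

Resistance network (inner→outer):
  R_conv,in = 1/(hA) = 1/(94.1·2.32) = 0.004581 K/W
  R_magnesite brick = L/(kA) = 0.370/(4.39·2.32) = 0.03633 K/W
  R_perlite = L/(kA) = 0.172/(0.0630·2.32) = 1.177 K/W
  R_conv,out = 1/(hA) = 1/(8.50·2.32) = 0.05071 K/W
ΣR = 0.004581 + 0.03633 + 1.177 + 0.05071 = 1.269 K/W
Q = ΔT/ΣR = (1233 K − 303 K)/1.269 = 733 W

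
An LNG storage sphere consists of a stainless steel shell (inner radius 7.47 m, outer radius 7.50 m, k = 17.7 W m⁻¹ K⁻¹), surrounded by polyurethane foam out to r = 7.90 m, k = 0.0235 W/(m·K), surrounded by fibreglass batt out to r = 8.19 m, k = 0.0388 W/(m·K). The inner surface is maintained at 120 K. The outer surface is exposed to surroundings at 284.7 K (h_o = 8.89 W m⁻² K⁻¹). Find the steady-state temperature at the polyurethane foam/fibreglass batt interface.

Resistance network (inner→outer):
  R_stainless steel = (1/7.47 − 1/7.50)/(4πk) = 5.355×10^-4/(4π·17.7) = 2.407×10^-6 K/W
  R_polyurethane foam = (1/7.50 − 1/7.90)/(4πk) = 0.006751/(4π·0.0235) = 0.02286 K/W
  R_fibreglass batt = (1/7.90 − 1/8.19)/(4πk) = 0.004482/(4π·0.0388) = 0.009193 K/W
  R_conv,out = 1/(4πr²h) = 1/(4π·8.19²·8.89) = 1.335×10^-4 K/W
ΣR = 2.407×10^-6 + 0.02286 + 0.009193 + 1.335×10^-4 = 0.03219 K/W
Q = ΔT/ΣR = (120 K − 284.7 K)/0.03219 = -5116 W
From the inner boundary to the polyurethane foam/fibreglass batt interface, ΣR_partial = 0.02286 K/W.
T_interface = T_in − Q·ΣR_partial = 120 K − (-5116)(0.02286) = 237.0 K

T = 237.0 K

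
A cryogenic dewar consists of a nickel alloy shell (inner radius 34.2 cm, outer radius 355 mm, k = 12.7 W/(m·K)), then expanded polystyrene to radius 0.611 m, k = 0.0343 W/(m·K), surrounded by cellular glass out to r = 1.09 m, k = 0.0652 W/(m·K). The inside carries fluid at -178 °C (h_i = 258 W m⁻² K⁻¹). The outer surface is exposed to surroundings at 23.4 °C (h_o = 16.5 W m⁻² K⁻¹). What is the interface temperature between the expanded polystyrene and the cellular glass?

T = -25.6 °C

Series thermal resistances, inner to outer:
  R_conv,in = 1/(4πr²h) = 1/(4π·0.342²·258) = 0.002637 K/W
  R_nickel alloy = (1/0.342 − 1/0.355)/(4πk) = 0.1071/(4π·12.7) = 6.709×10^-4 K/W
  R_expanded polystyrene = (1/0.355 − 1/0.611)/(4πk) = 1.180/(4π·0.0343) = 2.738 K/W
  R_cellular glass = (1/0.611 − 1/1.09)/(4πk) = 0.7192/(4π·0.0652) = 0.8778 K/W
  R_conv,out = 1/(4πr²h) = 1/(4π·1.09²·16.5) = 0.004059 K/W
ΣR = 0.002637 + 6.709×10^-4 + 2.738 + 0.8778 + 0.004059 = 3.623 K/W
Q = ΔT/ΣR = (-178 °C − 23.4 °C)/3.623 = -55.59 W
From the inner boundary to the expanded polystyrene/cellular glass interface, ΣR_partial = 2.741 K/W.
T_interface = T_in − Q·ΣR_partial = -178 °C − (-55.59)(2.741) = -25.6 °C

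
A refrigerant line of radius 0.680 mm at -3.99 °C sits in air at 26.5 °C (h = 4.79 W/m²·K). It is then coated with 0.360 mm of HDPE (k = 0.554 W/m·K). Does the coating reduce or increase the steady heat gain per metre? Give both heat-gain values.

Critical radius for a cylinder: r_cr = k/h = 0.116 m = 11.6 cm.
Outer radius after coating: r₂ = 6.80×10^-4 + 3.60×10^-4 = 0.001040 m.
Since r₁ < r_cr and r₂ ≤ r_cr, the coating moves toward the maximum at r_cr — heat gain rises.
Bare: R = 1/(2πr₁h) = 48.86 m·K/W; Q = 30.49/48.86 = 0.624 W/m.
Coated: R = R_cond + R_conv = 32.07 m·K/W; Q = 30.49/32.07 = 0.951 W/m.

increases: 0.624 → 0.951 W/m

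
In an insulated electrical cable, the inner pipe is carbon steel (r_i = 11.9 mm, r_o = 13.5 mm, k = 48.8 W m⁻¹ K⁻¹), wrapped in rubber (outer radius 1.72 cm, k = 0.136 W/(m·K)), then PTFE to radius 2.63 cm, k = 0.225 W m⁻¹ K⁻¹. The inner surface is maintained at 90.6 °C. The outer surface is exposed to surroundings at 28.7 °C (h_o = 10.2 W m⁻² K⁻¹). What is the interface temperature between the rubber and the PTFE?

Treat each layer as a resistance in series:
  R'_carbon steel = ln(0.0135/0.0119)/(2πk) = 0.1262/(2π·48.8) = 4.114×10^-4 m·K/W
  R'_rubber = ln(0.0172/0.0135)/(2πk) = 0.2422/(2π·0.136) = 0.2835 m·K/W
  R'_PTFE = ln(0.0263/0.0172)/(2πk) = 0.4247/(2π·0.225) = 0.3004 m·K/W
  R'_conv,out = 1/(2πr h) = 1/(2π·0.0263·10.2) = 0.5933 m·K/W
ΣR = 4.114×10^-4 + 0.2835 + 0.3004 + 0.5933 = 1.178 m·K/W
Q' = ΔT/ΣR = (90.6 °C − 28.7 °C)/1.178 = 52.55 W/m
From the inner boundary to the rubber/PTFE interface, ΣR_partial = 0.2839 m·K/W.
T_interface = T_in − Q'·ΣR_partial = 90.6 °C − (52.55)(0.2839) = 75.7 °C

T = 75.7 °C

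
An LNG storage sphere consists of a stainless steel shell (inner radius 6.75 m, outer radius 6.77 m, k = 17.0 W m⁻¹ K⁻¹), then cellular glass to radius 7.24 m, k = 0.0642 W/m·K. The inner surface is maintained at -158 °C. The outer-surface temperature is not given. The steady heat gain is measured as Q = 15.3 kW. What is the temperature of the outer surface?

T_out = 23.9 °C

Sum the resistances:
  R_stainless steel = (1/6.75 − 1/6.77)/(4πk) = 4.377×10^-4/(4π·17.0) = 2.049×10^-6 K/W
  R_cellular glass = (1/6.77 − 1/7.24)/(4πk) = 0.009589/(4π·0.0642) = 0.01189 K/W
ΣR = 0.01189 K/W
ΔT = Q·ΣR = 15300 × 0.01189 = 181.9 K
Heat flows inward, so T_out = T_in + ΔT = -158 + 181.9 = 23.9 °C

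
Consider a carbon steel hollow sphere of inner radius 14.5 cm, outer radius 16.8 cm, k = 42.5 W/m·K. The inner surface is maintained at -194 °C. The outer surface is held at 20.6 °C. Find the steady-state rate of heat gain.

Q = 4πk·ΔT/(1/r₁ − 1/r₂) = 4π × 42.5 × 214.6 / (1/0.145 − 1/0.168) = 1.21×10^5 W

Q = 1.21×10^5 W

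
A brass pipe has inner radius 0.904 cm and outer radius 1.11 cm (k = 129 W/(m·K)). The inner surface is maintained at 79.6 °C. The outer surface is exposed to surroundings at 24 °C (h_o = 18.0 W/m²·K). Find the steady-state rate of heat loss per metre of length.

Q' = 69.8 W/m

Treat each layer as a resistance in series:
  R'_brass = ln(0.0111/0.00904)/(2πk) = 0.2053/(2π·129) = 2.533×10^-4 m·K/W
  R'_conv,out = 1/(2πr h) = 1/(2π·0.0111·18.0) = 0.7966 m·K/W
ΣR = 2.533×10^-4 + 0.7966 = 0.7969 m·K/W
Q' = ΔT/ΣR = (79.6 °C − 24 °C)/0.7969 = 69.8 W/m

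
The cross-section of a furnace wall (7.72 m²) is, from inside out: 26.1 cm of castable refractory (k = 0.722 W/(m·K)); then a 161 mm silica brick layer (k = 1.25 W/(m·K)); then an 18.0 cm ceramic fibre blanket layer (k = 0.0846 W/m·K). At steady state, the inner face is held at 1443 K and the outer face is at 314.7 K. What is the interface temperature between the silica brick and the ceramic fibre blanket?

Resistance network (inner→outer):
  R_castable refractory = L/(kA) = 0.261/(0.722·7.72) = 0.04683 K/W
  R_silica brick = L/(kA) = 0.161/(1.25·7.72) = 0.01668 K/W
  R_ceramic fibre blanket = L/(kA) = 0.180/(0.0846·7.72) = 0.2756 K/W
ΣR = 0.04683 + 0.01668 + 0.2756 = 0.3391 K/W
Q = ΔT/ΣR = (1443 K − 314.7 K)/0.3391 = 3327 W
From the inner boundary to the silica brick/ceramic fibre blanket interface, ΣR_partial = 0.06351 K/W.
T_interface = T_in − Q·ΣR_partial = 1443 K − (3327)(0.06351) = 1232 K

T = 1232 K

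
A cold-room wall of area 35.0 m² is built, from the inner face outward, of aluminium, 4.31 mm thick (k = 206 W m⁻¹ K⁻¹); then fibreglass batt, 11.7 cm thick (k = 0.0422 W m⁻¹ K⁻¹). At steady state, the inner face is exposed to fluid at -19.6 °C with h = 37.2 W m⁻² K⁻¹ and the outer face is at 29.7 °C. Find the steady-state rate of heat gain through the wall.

Q = 616 W

Resistance network (inner→outer):
  R_conv,in = 1/(hA) = 1/(37.2·35.0) = 7.680×10^-4 K/W
  R_aluminium = L/(kA) = 0.00431/(206·35.0) = 5.978×10^-7 K/W
  R_fibreglass batt = L/(kA) = 0.117/(0.0422·35.0) = 0.07921 K/W
ΣR = 7.680×10^-4 + 5.978×10^-7 + 0.07921 = 0.07998 K/W
Q = ΔT/ΣR = (-19.6 °C − 29.7 °C)/0.07998 = -616 W
(Negative Q ⇒ heat flows inward; heat gain = 616 W.)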